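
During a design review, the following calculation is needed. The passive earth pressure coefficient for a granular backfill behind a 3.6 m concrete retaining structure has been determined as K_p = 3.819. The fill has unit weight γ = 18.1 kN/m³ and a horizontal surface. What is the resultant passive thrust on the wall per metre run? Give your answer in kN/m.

P = ½ K_p γ H² = 0.5 × 3.819 × 18.1 × 3.6² = 447.9 kN/m.

448 kN/m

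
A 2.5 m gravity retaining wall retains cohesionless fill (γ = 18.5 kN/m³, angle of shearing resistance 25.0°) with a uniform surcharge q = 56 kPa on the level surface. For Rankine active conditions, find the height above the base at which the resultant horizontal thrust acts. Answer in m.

1.13 m

K_a = 0.4059.
Triangular part P₁ = ½K_aγH² = 23.46 at H/3 = 0.8333 m; rectangular part P₂ = K_a q H = 56.82 at H/2 = 1.250 m.
ȳ = (P₁·0.8333 + P₂·1.250)/(P₁+P₂) = 1.128 m.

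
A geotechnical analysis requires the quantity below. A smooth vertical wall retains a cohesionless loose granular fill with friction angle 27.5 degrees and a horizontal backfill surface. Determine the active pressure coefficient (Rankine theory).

K_a = tan²(45° − φ/2) = tan²(31.25°) = 0.3682.

0.368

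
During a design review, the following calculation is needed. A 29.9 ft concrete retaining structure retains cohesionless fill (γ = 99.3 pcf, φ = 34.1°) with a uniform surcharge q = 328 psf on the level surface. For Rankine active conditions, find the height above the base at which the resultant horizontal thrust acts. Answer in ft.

10.9 ft

K_a = 0.2815.
Triangular part P₁ = ½K_aγH² = 12500 at H/3 = 9.967 ft; rectangular part P₂ = K_a q H = 2761 at H/2 = 14.95 ft.
ȳ = (P₁·9.967 + P₂·14.95)/(P₁+P₂) = 10.87 ft.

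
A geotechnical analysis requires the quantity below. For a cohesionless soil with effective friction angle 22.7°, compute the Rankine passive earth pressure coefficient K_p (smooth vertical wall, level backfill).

2.26

K_p = (1 + sin φ)/(1 − sin φ) = tan²(45° + 22.7°/2) = 2.257.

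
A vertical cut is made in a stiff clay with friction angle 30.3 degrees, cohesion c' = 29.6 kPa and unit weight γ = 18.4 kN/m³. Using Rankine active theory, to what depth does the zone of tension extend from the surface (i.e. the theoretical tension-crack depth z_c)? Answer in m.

5.61 m

K_a = tan²(45° − 30.3°/2) = 0.3293; √K_a = 0.5739.
The active pressure is zero where K_a γ z = 2c√K_a, so z_c = 2c/(γ√K_a) = 2×29.6/(18.4×0.5739) = 5.607 m.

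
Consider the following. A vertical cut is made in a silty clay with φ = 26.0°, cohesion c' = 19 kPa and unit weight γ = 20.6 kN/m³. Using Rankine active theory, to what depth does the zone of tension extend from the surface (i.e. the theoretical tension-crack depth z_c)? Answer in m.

2.95 m

K_a = tan²(45° − 26.0°/2) = 0.3905; √K_a = 0.6249.
The active pressure is zero where K_a γ z = 2c√K_a, so z_c = 2c/(γ√K_a) = 2×19/(20.6×0.6249) = 2.952 m.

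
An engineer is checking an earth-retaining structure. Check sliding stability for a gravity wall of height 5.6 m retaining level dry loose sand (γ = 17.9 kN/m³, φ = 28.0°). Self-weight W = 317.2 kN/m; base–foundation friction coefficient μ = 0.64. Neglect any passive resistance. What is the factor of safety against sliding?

2.00

K_a = tan²(45° − 28.0°/2) = 0.3610.
P_a = ½K_aγH² = 0.5×0.3610×17.9×5.6² = 101.3 kN/m, acting at H/3 = 1.867 m above the base.
FS_sliding = μW / P_a = 0.64×317.2 / 101.3 = 2.003.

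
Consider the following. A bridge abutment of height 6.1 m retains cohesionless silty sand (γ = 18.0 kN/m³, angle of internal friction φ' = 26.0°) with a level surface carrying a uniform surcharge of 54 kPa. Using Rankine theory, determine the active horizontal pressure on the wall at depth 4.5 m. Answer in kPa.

K_a = (1 − sin φ)/(1 + sin φ) = 0.3905.
σ_v = γz + q = 18.0 × 4.5 + 54 = 135.0 kPa.
σ_h = K_a σ_v = 0.3905 × 135.0 = 52.71 kPa.

52.7 kPa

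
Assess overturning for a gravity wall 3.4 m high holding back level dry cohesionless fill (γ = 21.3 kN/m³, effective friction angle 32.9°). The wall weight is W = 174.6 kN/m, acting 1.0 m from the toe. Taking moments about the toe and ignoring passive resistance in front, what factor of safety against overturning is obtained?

4.23

K_a = tan²(45° − 32.9°/2) = 0.2960.
P_a = ½K_aγH² = 0.5×0.2960×21.3×3.4² = 36.45 kN/m, acting at H/3 = 1.133 m above the base.
Overturning moment M_o = P_a × H/3 = 36.45 × 1.133 = 41.30.
Resisting moment M_r = W × 1.0 = 174.6 × 1.0 = 174.6.
FS_overturning = M_r/M_o = 174.6/41.30 = 4.227.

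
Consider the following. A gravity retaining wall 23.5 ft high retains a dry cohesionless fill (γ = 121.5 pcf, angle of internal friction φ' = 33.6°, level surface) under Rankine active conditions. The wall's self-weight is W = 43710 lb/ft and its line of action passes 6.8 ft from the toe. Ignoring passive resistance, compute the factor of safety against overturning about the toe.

3.93

K_a = tan²(45° − 33.6°/2) = 0.2875.
P_a = ½K_aγH² = 0.5×0.2875×121.5×23.5² = 9646 lb/ft, acting at H/3 = 7.833 ft above the base.
Overturning moment M_o = P_a × H/3 = 9646 × 7.833 = 75560.
Resisting moment M_r = W × 6.8 = 43710 × 6.8 = 297200.
FS_overturning = M_r/M_o = 297200/75560 = 3.934.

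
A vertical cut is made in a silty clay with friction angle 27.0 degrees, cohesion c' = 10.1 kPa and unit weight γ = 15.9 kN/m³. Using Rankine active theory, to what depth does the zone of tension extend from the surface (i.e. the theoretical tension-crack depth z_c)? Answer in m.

2.07 m

K_a = tan²(45° − 27.0°/2) = 0.3755; √K_a = 0.6128.
The active pressure is zero where K_a γ z = 2c√K_a, so z_c = 2c/(γ√K_a) = 2×10.1/(15.9×0.6128) = 2.073 m.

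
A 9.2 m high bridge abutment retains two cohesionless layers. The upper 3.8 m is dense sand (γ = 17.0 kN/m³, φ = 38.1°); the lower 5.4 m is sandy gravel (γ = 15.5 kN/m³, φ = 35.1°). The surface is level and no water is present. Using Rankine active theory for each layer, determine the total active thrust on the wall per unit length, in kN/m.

184 kN/m

K_a1 = tan²(45°−38.1°/2) = 0.2368; K_a2 = tan²(45°−35.1°/2) = 0.2698.
Layer 1: σ at base = K_a1 γ₁ h₁ = 15.30 kPa; P₁ = ½×15.30×3.8 = 29.07.
Layer 2: σ_v at top = γ₁h₁ = 64.60; σ_h top = K_a2×64.60 = 17.43; σ_h base = K_a2×(64.60+15.5×5.4) = 40.02.
P₂ = ½(17.43+40.02)×5.4 = 155.1. Total P_a = 29.07+155.1 = 184.2 kN/m.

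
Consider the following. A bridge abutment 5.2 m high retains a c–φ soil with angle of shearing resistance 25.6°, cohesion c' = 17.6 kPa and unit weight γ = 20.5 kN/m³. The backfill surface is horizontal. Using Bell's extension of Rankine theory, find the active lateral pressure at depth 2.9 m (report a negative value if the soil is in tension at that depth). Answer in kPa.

K_a = (1 − sin φ)/(1 + sin φ) = 0.3966.
σ_a = K_a γ z − 2c√K_a = 0.3966×20.5×2.9 − 2×17.6×0.6297 = 1.409 kPa.

1.41 kPa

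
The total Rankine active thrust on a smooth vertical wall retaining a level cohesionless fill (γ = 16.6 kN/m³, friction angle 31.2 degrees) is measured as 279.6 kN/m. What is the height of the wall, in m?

10.3 m

K_a = 0.3175. P_a = ½ K_a γ H² ⇒ H = √(2P_a/(K_a γ)).
H = √(2×279.6/(0.3175×16.6)) = 10.30 m.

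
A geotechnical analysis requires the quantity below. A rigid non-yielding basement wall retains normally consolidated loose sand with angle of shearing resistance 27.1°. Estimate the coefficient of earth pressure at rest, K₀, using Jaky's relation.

0.544

K₀ = 1 − sin φ' = 1 − sin 27.1° = 0.5445.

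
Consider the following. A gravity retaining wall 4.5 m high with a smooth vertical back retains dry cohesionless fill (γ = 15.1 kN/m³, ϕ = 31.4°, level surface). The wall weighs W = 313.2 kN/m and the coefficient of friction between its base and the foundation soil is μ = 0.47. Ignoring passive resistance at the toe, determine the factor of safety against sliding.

3.06

K_a = tan²(45° − 31.4°/2) = 0.3149.
P_a = ½K_aγH² = 0.5×0.3149×15.1×4.5² = 48.15 kN/m, acting at H/3 = 1.500 m above the base.
FS_sliding = μW / P_a = 0.47×313.2 / 48.15 = 3.057.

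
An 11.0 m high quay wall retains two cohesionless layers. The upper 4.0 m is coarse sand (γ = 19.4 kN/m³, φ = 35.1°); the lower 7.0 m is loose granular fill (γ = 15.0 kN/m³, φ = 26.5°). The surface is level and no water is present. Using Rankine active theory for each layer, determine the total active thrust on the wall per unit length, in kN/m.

391 kN/m

K_a1 = tan²(45°−35.1°/2) = 0.2698; K_a2 = tan²(45°−26.5°/2) = 0.3829.
Layer 1: σ at base = K_a1 γ₁ h₁ = 20.94 kPa; P₁ = ½×20.94×4.0 = 41.88.
Layer 2: σ_v at top = γ₁h₁ = 77.60; σ_h top = K_a2×77.60 = 29.72; σ_h base = K_a2×(77.60+15.0×7.0) = 69.92.
P₂ = ½(29.72+69.92)×7.0 = 348.7. Total P_a = 41.88+348.7 = 390.6 kN/m.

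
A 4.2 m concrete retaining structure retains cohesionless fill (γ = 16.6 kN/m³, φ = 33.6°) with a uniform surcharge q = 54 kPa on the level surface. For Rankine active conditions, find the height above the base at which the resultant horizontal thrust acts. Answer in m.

1.83 m

K_a = 0.2875.
Triangular part P₁ = ½K_aγH² = 42.09 at H/3 = 1.400 m; rectangular part P₂ = K_a q H = 65.21 at H/2 = 2.100 m.
ȳ = (P₁·1.400 + P₂·2.100)/(P₁+P₂) = 1.825 m.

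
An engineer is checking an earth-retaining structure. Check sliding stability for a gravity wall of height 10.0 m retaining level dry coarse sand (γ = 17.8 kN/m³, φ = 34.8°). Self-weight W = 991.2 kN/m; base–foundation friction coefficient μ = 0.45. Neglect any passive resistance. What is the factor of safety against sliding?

1.83

K_a = tan²(45° − 34.8°/2) = 0.2733.
P_a = ½K_aγH² = 0.5×0.2733×17.8×10.0² = 243.2 kN/m, acting at H/3 = 3.333 m above the base.
FS_sliding = μW / P_a = 0.45×991.2 / 243.2 = 1.834.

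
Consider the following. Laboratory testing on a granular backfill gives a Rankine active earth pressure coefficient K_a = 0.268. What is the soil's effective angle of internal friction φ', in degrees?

35.3°

K_a = tan²(45° − φ/2) ⇒ 45° − φ/2 = arctan(√0.268) = 27.37°.
φ = 2(45° − 27.37°) = 35.26°.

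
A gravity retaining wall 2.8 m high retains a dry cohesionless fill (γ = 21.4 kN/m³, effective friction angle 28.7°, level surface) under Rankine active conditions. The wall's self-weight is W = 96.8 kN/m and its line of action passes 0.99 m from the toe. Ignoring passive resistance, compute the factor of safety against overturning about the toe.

K_a = tan²(45° − 28.7°/2) = 0.3511.
P_a = ½K_aγH² = 0.5×0.3511×21.4×2.8² = 29.46 kN/m, acting at H/3 = 0.9333 m above the base.
Overturning moment M_o = P_a × H/3 = 29.46 × 0.9333 = 27.49.
Resisting moment M_r = W × 0.99 = 96.8 × 0.99 = 95.83.
FS_overturning = M_r/M_o = 95.83/27.49 = 3.486.

3.49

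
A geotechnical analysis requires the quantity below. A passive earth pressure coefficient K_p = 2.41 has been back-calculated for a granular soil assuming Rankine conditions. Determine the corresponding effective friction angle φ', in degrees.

24.4°

K_p = (1+sin φ)/(1−sin φ) ⇒ sin φ = (K_p − 1)/(K_p + 1) = 0.4135.
φ = arcsin(0.4135) = 24.42°.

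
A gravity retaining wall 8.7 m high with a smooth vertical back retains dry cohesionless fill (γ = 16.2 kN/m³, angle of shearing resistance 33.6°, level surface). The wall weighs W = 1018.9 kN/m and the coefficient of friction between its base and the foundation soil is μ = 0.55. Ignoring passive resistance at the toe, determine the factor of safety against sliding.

3.18

K_a = tan²(45° − 33.6°/2) = 0.2875.
P_a = ½K_aγH² = 0.5×0.2875×16.2×8.7² = 176.3 kN/m, acting at H/3 = 2.900 m above the base.
FS_sliding = μW / P_a = 0.55×1018.9 / 176.3 = 3.179.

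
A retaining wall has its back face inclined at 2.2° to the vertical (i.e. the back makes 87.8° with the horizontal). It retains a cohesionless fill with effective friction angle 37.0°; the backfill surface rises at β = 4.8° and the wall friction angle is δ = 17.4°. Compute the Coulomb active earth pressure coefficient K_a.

0.254

K_a = sin²(α+φ) / [sin²α · sin(α−δ) · (1 + √{sin(φ+δ)sin(φ−β) / (sin(α−δ)sin(α+β))})²].
With α = 87.8°, φ = 37.0°, δ = 17.4°, β = 4.8°: K_a = 0.2544.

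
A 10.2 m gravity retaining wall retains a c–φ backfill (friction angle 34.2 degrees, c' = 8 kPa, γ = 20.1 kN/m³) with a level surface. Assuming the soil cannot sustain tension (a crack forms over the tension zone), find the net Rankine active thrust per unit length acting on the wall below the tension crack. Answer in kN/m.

213 kN/m

K_a = 0.2803; √K_a = 0.5295.
Tension-crack depth z_c = 2c/(γ√K_a) = 2×8/(20.1×0.5295) = 1.503 m.
σ_a at base = K_a γ H − 2c√K_a = 0.2803×20.1×10.2 − 2×8×0.5295 = 49.00 kPa.
P_a = ½ × 49.00 × (H − z_c) = 0.5×49.00×8.697 = 213.1 kN/m.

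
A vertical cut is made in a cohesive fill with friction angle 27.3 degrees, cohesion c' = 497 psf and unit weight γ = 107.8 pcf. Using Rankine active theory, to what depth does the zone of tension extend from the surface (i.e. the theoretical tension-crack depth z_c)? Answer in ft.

15.1 ft

K_a = tan²(45° − 27.3°/2) = 0.3711; √K_a = 0.6092.
The active pressure is zero where K_a γ z = 2c√K_a, so z_c = 2c/(γ√K_a) = 2×497/(107.8×0.6092) = 15.14 ft.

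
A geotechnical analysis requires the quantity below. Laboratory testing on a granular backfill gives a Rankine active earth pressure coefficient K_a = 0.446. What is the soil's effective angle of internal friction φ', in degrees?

22.5°

K_a = tan²(45° − φ/2) ⇒ 45° − φ/2 = arctan(√0.446) = 33.74°.
φ = 2(45° − 33.74°) = 22.53°.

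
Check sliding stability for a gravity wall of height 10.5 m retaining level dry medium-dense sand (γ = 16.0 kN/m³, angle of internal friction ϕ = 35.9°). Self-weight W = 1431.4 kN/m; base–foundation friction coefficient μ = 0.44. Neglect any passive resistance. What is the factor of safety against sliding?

K_a = tan²(45° − 35.9°/2) = 0.2607.
P_a = ½K_aγH² = 0.5×0.2607×16.0×10.5² = 230.0 kN/m, acting at H/3 = 3.500 m above the base.
FS_sliding = μW / P_a = 0.44×1431.4 / 230.0 = 2.739.

2.74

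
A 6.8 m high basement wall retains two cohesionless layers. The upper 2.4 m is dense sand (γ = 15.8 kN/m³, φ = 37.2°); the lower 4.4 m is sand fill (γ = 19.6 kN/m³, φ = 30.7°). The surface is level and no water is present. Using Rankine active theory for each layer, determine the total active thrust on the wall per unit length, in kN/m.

127 kN/m

K_a1 = tan²(45°−37.2°/2) = 0.2464; K_a2 = tan²(45°−30.7°/2) = 0.3240.
Layer 1: σ at base = K_a1 γ₁ h₁ = 9.344 kPa; P₁ = ½×9.344×2.4 = 11.21.
Layer 2: σ_v at top = γ₁h₁ = 37.92; σ_h top = K_a2×37.92 = 12.29; σ_h base = K_a2×(37.92+19.6×4.4) = 40.23.
P₂ = ½(12.29+40.23)×4.4 = 115.5. Total P_a = 11.21+115.5 = 126.8 kN/m.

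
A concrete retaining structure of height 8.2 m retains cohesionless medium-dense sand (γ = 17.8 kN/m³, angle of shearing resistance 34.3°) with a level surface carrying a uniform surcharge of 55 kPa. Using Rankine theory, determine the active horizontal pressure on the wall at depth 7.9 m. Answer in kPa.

K_a = (1 − sin φ)/(1 + sin φ) = 0.2792.
σ_v = γz + q = 17.8 × 7.9 + 55 = 195.6 kPa.
σ_h = K_a σ_v = 0.2792 × 195.6 = 54.61 kPa.

54.6 kPa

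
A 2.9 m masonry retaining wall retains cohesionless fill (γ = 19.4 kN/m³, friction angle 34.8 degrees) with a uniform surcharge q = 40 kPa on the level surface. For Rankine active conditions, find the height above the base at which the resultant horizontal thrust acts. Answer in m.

1.25 m

K_a = 0.2733.
Triangular part P₁ = ½K_aγH² = 22.30 at H/3 = 0.9667 m; rectangular part P₂ = K_a q H = 31.70 at H/2 = 1.450 m.
ȳ = (P₁·0.9667 + P₂·1.450)/(P₁+P₂) = 1.250 m.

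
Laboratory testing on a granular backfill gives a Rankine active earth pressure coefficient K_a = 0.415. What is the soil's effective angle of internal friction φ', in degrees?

K_a = tan²(45° − φ/2) ⇒ 45° − φ/2 = arctan(√0.415) = 32.79°.
φ = 2(45° − 32.79°) = 24.42°.

24.4°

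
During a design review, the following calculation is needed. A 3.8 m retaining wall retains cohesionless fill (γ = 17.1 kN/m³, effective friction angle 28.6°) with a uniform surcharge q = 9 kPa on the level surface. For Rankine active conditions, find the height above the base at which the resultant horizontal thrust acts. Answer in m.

K_a = 0.3525.
Triangular part P₁ = ½K_aγH² = 43.53 at H/3 = 1.267 m; rectangular part P₂ = K_a q H = 12.06 at H/2 = 1.900 m.
ȳ = (P₁·1.267 + P₂·1.900)/(P₁+P₂) = 1.404 m.

1.40 m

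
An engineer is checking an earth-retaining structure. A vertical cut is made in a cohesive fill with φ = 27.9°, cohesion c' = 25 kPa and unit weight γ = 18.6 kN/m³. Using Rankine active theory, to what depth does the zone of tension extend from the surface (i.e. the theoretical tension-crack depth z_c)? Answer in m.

K_a = tan²(45° − 27.9°/2) = 0.3625; √K_a = 0.6020.
The active pressure is zero where K_a γ z = 2c√K_a, so z_c = 2c/(γ√K_a) = 2×25/(18.6×0.6020) = 4.465 m.

4.47 m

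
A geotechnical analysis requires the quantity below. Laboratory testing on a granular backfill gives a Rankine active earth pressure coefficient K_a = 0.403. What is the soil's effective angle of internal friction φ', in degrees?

K_a = tan²(45° − φ/2) ⇒ 45° − φ/2 = arctan(√0.403) = 32.41°.
φ = 2(45° − 32.41°) = 25.18°.

25.2°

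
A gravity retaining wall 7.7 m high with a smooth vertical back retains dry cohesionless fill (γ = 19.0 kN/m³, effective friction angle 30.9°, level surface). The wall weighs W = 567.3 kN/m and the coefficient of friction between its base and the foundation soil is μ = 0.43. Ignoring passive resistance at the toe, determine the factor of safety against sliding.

1.35

K_a = tan²(45° − 30.9°/2) = 0.3214.
P_a = ½K_aγH² = 0.5×0.3214×19.0×7.7² = 181.0 kN/m, acting at H/3 = 2.567 m above the base.
FS_sliding = μW / P_a = 0.43×567.3 / 181.0 = 1.347.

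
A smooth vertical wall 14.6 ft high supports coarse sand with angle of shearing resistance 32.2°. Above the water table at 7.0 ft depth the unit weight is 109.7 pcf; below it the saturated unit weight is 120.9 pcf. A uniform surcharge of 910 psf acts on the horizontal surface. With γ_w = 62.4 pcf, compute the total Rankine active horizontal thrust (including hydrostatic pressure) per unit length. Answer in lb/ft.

K_a = tan²(45° − φ/2) = 0.3047.
γ' = 120.9 − 62.4 = 58.50 pcf. h₂ = H − d_w = 7.6 ft.
σ'_h: at surface K_a·q = 277.3; at WT K_a(q+γd_w) = 511.3; at base K_a(q+γd_w+γ'h₂) = 646.8 psf.
P₁ = ½(277.3+511.3)×7.0 = 2760; P₂ = ½(511.3+646.8)×7.6 = 4401; P_w = ½γ_w h₂² = 1802.
Total = 2760+4401+1802 = 8963 lb/ft.

8960 lb/ft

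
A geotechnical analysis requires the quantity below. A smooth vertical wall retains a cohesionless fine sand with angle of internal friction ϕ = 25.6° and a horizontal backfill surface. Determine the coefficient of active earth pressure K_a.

0.397

K_a = (1 − sin φ)/(1 + sin φ) = (1 − sin 25.6°)/(1 + sin 25.6°) = 0.3966.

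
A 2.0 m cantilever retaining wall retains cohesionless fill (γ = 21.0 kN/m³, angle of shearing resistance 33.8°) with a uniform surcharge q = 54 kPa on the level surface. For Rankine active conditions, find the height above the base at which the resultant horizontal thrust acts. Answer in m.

0.907 m

K_a = 0.2851.
Triangular part P₁ = ½K_aγH² = 11.97 at H/3 = 0.6667 m; rectangular part P₂ = K_a q H = 30.79 at H/2 = 1.000 m.
ȳ = (P₁·0.6667 + P₂·1.000)/(P₁+P₂) = 0.9067 m.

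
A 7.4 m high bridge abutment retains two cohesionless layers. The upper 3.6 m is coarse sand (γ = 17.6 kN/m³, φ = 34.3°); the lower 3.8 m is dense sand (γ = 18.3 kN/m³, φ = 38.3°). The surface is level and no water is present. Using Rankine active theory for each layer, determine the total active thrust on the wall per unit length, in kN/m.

119 kN/m

K_a1 = tan²(45°−34.3°/2) = 0.2792; K_a2 = tan²(45°−38.3°/2) = 0.2347.
Layer 1: σ at base = K_a1 γ₁ h₁ = 17.69 kPa; P₁ = ½×17.69×3.6 = 31.84.
Layer 2: σ_v at top = γ₁h₁ = 63.36; σ_h top = K_a2×63.36 = 14.87; σ_h base = K_a2×(63.36+18.3×3.8) = 31.20.
P₂ = ½(14.87+31.20)×3.8 = 87.53. Total P_a = 31.84+87.53 = 119.4 kN/m.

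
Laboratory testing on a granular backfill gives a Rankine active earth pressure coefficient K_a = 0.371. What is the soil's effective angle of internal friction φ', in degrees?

K_a = tan²(45° − φ/2) ⇒ 45° − φ/2 = arctan(√0.371) = 31.35°.
φ = 2(45° − 31.35°) = 27.31°.

27.3°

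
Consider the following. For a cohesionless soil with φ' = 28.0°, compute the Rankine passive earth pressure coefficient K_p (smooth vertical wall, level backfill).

K_p = (1 + sin φ)/(1 − sin φ) = tan²(45° + 28.0°/2) = 2.770.

2.77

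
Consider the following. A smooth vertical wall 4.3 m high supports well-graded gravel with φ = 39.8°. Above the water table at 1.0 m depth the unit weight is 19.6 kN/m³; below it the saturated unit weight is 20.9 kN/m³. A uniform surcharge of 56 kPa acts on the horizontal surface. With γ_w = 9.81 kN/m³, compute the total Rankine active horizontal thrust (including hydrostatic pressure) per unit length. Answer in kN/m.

K_a = tan²(45° − φ/2) = 0.2194.
γ' = 20.9 − 9.81 = 11.09 kN/m³. h₂ = H − d_w = 3.3 m.
σ'_h: at surface K_a·q = 12.29; at WT K_a(q+γd_w) = 16.59; at base K_a(q+γd_w+γ'h₂) = 24.62 kPa.
P₁ = ½(12.29+16.59)×1.0 = 14.44; P₂ = ½(16.59+24.62)×3.3 = 67.99; P_w = ½γ_w h₂² = 53.42.
Total = 14.44+67.99+53.42 = 135.8 kN/m.

136 kN/m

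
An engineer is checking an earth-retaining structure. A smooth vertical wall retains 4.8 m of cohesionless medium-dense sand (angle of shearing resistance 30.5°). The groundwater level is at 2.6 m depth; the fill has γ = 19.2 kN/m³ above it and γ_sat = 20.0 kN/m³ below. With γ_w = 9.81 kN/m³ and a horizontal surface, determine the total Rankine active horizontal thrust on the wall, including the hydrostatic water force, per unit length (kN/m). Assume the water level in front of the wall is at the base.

K_a = tan²(45° − φ/2) = 0.3267.
γ' = 20.0 − 9.81 = 10.19 kN/m³. Depth below WT = 2.2 m.
σ'_h at WT = K_a γ d_w = 16.31 kPa; at base = 16.31 + K_a γ' × 2.2 = 23.63 kPa.
P₁ (0–2.6 m) = ½×16.31×2.6 = 21.20. P₂ (2.6–4.8 m) = ½(16.31+23.63)×2.2 = 43.93.
P_w = ½ γ_w h₂² = 0.5×9.81×2.2² = 23.74. Total = 21.20+43.93+23.74 = 88.87 kN/m.

88.9 kN/m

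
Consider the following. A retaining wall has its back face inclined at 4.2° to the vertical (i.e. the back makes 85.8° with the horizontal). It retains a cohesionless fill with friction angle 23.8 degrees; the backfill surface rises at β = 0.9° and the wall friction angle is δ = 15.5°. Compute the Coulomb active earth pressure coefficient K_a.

0.415

K_a = sin²(α+φ) / [sin²α · sin(α−δ) · (1 + √{sin(φ+δ)sin(φ−β) / (sin(α−δ)sin(α+β))})²].
With α = 85.8°, φ = 23.8°, δ = 15.5°, β = 0.9°: K_a = 0.4145.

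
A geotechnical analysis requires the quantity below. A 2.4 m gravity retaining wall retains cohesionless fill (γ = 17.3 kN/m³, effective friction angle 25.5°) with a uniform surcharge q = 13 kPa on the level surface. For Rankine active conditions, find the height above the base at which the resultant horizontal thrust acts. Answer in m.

0.954 m

K_a = 0.3981.
Triangular part P₁ = ½K_aγH² = 19.84 at H/3 = 0.8000 m; rectangular part P₂ = K_a q H = 12.42 at H/2 = 1.200 m.
ȳ = (P₁·0.8000 + P₂·1.200)/(P₁+P₂) = 0.9540 m.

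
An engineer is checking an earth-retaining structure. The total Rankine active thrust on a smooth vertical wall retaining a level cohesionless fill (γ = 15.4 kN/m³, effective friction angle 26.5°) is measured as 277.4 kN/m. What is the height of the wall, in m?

9.70 m

K_a = 0.3829. P_a = ½ K_a γ H² ⇒ H = √(2P_a/(K_a γ)).
H = √(2×277.4/(0.3829×15.4)) = 9.699 m.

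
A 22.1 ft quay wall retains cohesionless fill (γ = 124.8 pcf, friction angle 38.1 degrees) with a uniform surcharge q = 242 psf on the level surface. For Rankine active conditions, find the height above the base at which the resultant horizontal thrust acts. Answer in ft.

K_a = 0.2368.
Triangular part P₁ = ½K_aγH² = 7218 at H/3 = 7.367 ft; rectangular part P₂ = K_a q H = 1267 at H/2 = 11.05 ft.
ȳ = (P₁·7.367 + P₂·11.05)/(P₁+P₂) = 7.917 ft.

7.92 ft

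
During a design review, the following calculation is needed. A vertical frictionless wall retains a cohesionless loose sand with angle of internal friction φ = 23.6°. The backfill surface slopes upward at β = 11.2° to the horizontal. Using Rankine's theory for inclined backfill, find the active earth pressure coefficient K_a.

0.465

K_a = cos β · (cos β − √(cos²β − cos²φ)) / (cos β + √(cos²β − cos²φ)).
cos β = 0.9810, cos φ = 0.9164, √(cos²β − cos²φ) = 0.3501.
K_a = 0.9810 × (0.9810 − 0.3501)/(0.9810 + 0.3501) = 0.4650.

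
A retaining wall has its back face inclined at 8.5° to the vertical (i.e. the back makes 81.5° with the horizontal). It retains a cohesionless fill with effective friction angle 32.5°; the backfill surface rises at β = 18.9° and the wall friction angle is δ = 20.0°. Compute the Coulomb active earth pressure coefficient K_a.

K_a = sin²(α+φ) / [sin²α · sin(α−δ) · (1 + √{sin(φ+δ)sin(φ−β) / (sin(α−δ)sin(α+β))})²].
With α = 81.5°, φ = 32.5°, δ = 20.0°, β = 18.9°: K_a = 0.4526.

0.453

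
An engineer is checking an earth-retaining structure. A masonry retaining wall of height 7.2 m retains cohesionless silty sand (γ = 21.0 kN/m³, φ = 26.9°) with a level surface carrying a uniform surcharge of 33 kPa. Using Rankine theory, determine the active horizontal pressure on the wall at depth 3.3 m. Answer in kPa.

K_a = (1 − sin φ)/(1 + sin φ) = 0.3770.
σ_v = γz + q = 21.0 × 3.3 + 33 = 102.3 kPa.
σ_h = K_a σ_v = 0.3770 × 102.3 = 38.57 kPa.

38.6 kPa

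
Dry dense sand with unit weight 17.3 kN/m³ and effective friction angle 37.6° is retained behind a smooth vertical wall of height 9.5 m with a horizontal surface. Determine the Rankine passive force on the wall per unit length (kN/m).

K_p = tan²(45° + φ/2) = 4.130.
P_p = ½ K_p γ H² = 0.5 × 4.130 × 17.3 × 9.5² = 3224 kN/m.

3220 kN/m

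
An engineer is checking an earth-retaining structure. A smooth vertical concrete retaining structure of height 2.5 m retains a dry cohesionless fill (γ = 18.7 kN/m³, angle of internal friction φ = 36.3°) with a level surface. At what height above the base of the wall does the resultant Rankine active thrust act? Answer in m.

K_a = 0.2563.
The pressure distribution is triangular, so the resultant acts at H/3 above the base = 2.5/3 = 0.8333 m.

0.833 m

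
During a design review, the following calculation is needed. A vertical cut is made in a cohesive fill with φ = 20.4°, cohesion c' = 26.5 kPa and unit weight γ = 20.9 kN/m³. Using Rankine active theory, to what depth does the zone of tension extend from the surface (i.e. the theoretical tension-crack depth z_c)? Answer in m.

3.65 m

K_a = tan²(45° − 20.4°/2) = 0.4831; √K_a = 0.6950.
The active pressure is zero where K_a γ z = 2c√K_a, so z_c = 2c/(γ√K_a) = 2×26.5/(20.9×0.6950) = 3.649 m.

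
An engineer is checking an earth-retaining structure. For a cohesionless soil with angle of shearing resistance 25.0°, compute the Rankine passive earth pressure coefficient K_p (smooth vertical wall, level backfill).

K_p = (1 + sin φ)/(1 − sin φ) = tan²(45° + 25.0°/2) = 2.464.

2.46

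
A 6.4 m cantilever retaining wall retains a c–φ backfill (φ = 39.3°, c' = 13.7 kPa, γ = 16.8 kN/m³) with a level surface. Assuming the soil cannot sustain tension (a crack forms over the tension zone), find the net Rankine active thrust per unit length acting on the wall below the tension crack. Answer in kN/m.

K_a = 0.2245; √K_a = 0.4738.
Tension-crack depth z_c = 2c/(γ√K_a) = 2×13.7/(16.8×0.4738) = 3.443 m.
σ_a at base = K_a γ H − 2c√K_a = 0.2245×16.8×6.4 − 2×13.7×0.4738 = 11.15 kPa.
P_a = ½ × 11.15 × (H − z_c) = 0.5×11.15×2.957 = 16.49 kN/m.

16.5 kN/m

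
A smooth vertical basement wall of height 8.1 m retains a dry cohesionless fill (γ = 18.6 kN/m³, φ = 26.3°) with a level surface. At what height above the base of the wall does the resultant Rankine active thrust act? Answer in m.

K_a = 0.3859.
The pressure distribution is triangular, so the resultant acts at H/3 above the base = 8.1/3 = 2.700 m.

2.70 m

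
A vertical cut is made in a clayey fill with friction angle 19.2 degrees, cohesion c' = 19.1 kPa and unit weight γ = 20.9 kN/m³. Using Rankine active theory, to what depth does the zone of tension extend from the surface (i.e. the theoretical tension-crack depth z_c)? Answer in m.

2.57 m

K_a = tan²(45° − 19.2°/2) = 0.5050; √K_a = 0.7107.
The active pressure is zero where K_a γ z = 2c√K_a, so z_c = 2c/(γ√K_a) = 2×19.1/(20.9×0.7107) = 2.572 m.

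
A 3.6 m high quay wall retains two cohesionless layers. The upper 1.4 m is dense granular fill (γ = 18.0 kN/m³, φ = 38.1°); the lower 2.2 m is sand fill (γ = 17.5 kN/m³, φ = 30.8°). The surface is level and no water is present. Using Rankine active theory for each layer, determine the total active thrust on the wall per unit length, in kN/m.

35.7 kN/m

K_a1 = tan²(45°−38.1°/2) = 0.2368; K_a2 = tan²(45°−30.8°/2) = 0.3227.
Layer 1: σ at base = K_a1 γ₁ h₁ = 5.968 kPa; P₁ = ½×5.968×1.4 = 4.178.
Layer 2: σ_v at top = γ₁h₁ = 25.20; σ_h top = K_a2×25.20 = 8.132; σ_h base = K_a2×(25.20+17.5×2.2) = 20.56.
P₂ = ½(8.132+20.56)×2.2 = 31.56. Total P_a = 4.178+31.56 = 35.74 kN/m.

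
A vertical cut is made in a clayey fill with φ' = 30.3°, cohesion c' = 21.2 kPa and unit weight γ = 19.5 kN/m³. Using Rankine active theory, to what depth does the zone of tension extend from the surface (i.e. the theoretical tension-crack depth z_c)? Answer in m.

3.79 m

K_a = tan²(45° − 30.3°/2) = 0.3293; √K_a = 0.5739.
The active pressure is zero where K_a γ z = 2c√K_a, so z_c = 2c/(γ√K_a) = 2×21.2/(19.5×0.5739) = 3.789 m.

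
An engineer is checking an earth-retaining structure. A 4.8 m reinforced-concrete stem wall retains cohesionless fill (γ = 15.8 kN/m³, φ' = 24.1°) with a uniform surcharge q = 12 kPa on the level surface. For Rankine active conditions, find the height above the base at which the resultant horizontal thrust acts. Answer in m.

1.79 m

K_a = 0.4201.
Triangular part P₁ = ½K_aγH² = 76.47 at H/3 = 1.600 m; rectangular part P₂ = K_a q H = 24.20 at H/2 = 2.400 m.
ȳ = (P₁·1.600 + P₂·2.400)/(P₁+P₂) = 1.792 m.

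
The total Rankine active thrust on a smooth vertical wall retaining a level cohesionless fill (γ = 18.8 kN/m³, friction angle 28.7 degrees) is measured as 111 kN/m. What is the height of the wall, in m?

5.80 m

K_a = 0.3511. P_a = ½ K_a γ H² ⇒ H = √(2P_a/(K_a γ)).
H = √(2×111/(0.3511×18.8)) = 5.799 m.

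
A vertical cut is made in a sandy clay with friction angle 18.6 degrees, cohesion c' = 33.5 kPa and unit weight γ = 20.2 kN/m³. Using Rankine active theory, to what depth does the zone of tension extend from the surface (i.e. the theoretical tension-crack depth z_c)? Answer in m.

K_a = tan²(45° − 18.6°/2) = 0.5163; √K_a = 0.7186.
The active pressure is zero where K_a γ z = 2c√K_a, so z_c = 2c/(γ√K_a) = 2×33.5/(20.2×0.7186) = 4.616 m.

4.62 m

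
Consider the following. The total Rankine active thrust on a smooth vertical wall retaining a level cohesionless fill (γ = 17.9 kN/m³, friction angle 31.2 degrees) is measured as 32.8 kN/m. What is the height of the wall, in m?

K_a = 0.3175. P_a = ½ K_a γ H² ⇒ H = √(2P_a/(K_a γ)).
H = √(2×32.8/(0.3175×17.9)) = 3.397 m.

3.40 m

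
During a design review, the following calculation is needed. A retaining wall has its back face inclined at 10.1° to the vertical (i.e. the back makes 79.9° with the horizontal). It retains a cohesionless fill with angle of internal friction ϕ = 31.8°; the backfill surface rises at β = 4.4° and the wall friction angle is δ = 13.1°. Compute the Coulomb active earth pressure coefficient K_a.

K_a = sin²(α+φ) / [sin²α · sin(α−δ) · (1 + √{sin(φ+δ)sin(φ−β) / (sin(α−δ)sin(α+β))})²].
With α = 79.9°, φ = 31.8°, δ = 13.1°, β = 4.4°: K_a = 0.3804.

0.380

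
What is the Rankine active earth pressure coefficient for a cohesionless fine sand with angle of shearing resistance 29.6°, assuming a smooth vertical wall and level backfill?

K_a = (1 − sin φ)/(1 + sin φ) = (1 − sin 29.6°)/(1 + sin 29.6°) = 0.3387.

0.339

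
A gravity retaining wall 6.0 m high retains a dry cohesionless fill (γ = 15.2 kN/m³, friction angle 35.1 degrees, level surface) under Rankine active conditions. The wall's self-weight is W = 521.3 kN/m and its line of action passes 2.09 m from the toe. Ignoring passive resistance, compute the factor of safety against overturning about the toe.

7.38

K_a = tan²(45° − 35.1°/2) = 0.2698.
P_a = ½K_aγH² = 0.5×0.2698×15.2×6.0² = 73.83 kN/m, acting at H/3 = 2.000 m above the base.
Overturning moment M_o = P_a × H/3 = 73.83 × 2.000 = 147.7.
Resisting moment M_r = W × 2.09 = 521.3 × 2.09 = 1090.
FS_overturning = M_r/M_o = 1090/147.7 = 7.379.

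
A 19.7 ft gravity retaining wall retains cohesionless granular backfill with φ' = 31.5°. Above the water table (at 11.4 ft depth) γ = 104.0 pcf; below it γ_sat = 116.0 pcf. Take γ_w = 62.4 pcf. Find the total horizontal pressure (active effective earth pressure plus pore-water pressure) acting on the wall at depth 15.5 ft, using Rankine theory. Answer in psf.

K_a = (1 − sin φ)/(1 + sin φ) = 0.3136.
γ' = 116.0 − 62.4 = 53.60 pcf.
Effective vertical stress at 15.5 ft: σ'_v = 104.0×11.4 + 53.60×4.10 = 1405 psf.
σ'_h = K_a σ'_v = 0.3136 × 1405 = 440.8 psf; u = γ_w × 4.10 = 255.8 psf.
Total σ_h = 440.8 + 255.8 = 696.6 psf.

697 psf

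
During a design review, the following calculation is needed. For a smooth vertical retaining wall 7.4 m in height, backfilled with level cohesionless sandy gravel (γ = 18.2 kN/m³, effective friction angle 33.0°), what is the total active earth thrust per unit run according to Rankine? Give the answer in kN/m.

147 kN/m

K_a = tan²(45° − φ/2) = 0.2948.
P_a = ½ K_a γ H² = 0.5 × 0.2948 × 18.2 × 7.4² = 146.9 kN/m.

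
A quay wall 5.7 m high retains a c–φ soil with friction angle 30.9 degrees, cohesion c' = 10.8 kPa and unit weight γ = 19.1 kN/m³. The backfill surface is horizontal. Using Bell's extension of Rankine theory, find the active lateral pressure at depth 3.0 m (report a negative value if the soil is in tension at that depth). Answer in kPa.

6.17 kPa

K_a = (1 − sin φ)/(1 + sin φ) = 0.3214.
σ_a = K_a γ z − 2c√K_a = 0.3214×19.1×3.0 − 2×10.8×0.5669 = 6.171 kPa.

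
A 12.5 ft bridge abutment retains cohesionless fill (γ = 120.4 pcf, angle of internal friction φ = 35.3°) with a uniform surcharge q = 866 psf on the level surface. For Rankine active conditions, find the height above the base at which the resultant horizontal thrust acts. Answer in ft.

K_a = 0.2675.
Triangular part P₁ = ½K_aγH² = 2517 at H/3 = 4.167 ft; rectangular part P₂ = K_a q H = 2896 at H/2 = 6.250 ft.
ȳ = (P₁·4.167 + P₂·6.250)/(P₁+P₂) = 5.281 ft.

5.28 ft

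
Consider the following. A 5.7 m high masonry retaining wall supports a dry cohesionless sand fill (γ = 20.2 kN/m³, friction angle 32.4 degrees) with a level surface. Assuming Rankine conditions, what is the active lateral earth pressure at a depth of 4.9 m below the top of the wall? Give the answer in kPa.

K_a = (1 − sin φ)/(1 + sin φ) = 0.3022.
σ_h = K_a γ z = 0.3022 × 20.2 × 4.9 = 29.91 kPa.

29.9 kPa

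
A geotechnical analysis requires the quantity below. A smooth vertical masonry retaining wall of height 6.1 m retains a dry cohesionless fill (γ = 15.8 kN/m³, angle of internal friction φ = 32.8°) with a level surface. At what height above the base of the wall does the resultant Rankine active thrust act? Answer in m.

2.03 m

K_a = 0.2973.
The pressure distribution is triangular, so the resultant acts at H/3 above the base = 6.1/3 = 2.033 m.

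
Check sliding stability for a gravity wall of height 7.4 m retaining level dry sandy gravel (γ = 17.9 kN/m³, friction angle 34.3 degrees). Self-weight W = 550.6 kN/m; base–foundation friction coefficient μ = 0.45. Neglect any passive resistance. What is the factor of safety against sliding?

1.81

K_a = tan²(45° − 34.3°/2) = 0.2792.
P_a = ½K_aγH² = 0.5×0.2792×17.9×7.4² = 136.8 kN/m, acting at H/3 = 2.467 m above the base.
FS_sliding = μW / P_a = 0.45×550.6 / 136.8 = 1.811.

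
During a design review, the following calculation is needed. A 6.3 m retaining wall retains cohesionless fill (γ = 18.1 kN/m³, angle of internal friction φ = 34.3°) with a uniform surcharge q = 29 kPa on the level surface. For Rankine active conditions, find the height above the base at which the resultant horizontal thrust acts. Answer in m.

2.45 m

K_a = 0.2792.
Triangular part P₁ = ½K_aγH² = 100.3 at H/3 = 2.100 m; rectangular part P₂ = K_a q H = 51.00 at H/2 = 3.150 m.
ȳ = (P₁·2.100 + P₂·3.150)/(P₁+P₂) = 2.454 m.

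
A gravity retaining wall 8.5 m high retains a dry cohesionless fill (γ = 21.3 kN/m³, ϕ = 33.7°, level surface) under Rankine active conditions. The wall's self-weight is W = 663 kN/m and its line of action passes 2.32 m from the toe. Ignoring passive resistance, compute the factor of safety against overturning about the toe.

K_a = tan²(45° − 33.7°/2) = 0.2863.
P_a = ½K_aγH² = 0.5×0.2863×21.3×8.5² = 220.3 kN/m, acting at H/3 = 2.833 m above the base.
Overturning moment M_o = P_a × H/3 = 220.3 × 2.833 = 624.2.
Resisting moment M_r = W × 2.32 = 663 × 2.32 = 1538.
FS_overturning = M_r/M_o = 1538/624.2 = 2.464.

2.46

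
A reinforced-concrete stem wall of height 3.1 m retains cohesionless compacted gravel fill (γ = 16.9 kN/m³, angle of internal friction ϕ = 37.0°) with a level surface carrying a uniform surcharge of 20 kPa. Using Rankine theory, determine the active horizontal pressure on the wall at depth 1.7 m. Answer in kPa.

K_a = (1 − sin φ)/(1 + sin φ) = 0.2486.
σ_v = γz + q = 16.9 × 1.7 + 20 = 48.73 kPa.
σ_h = K_a σ_v = 0.2486 × 48.73 = 12.11 kPa.

12.1 kPa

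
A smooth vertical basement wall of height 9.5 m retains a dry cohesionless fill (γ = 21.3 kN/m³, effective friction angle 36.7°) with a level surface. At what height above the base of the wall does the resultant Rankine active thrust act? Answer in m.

3.17 m

K_a = 0.2519.
The pressure distribution is triangular, so the resultant acts at H/3 above the base = 9.5/3 = 3.167 m.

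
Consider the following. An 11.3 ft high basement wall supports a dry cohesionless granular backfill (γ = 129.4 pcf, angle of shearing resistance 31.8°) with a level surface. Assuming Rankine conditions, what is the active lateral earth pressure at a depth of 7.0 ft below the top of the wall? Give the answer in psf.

K_a = (1 − sin φ)/(1 + sin φ) = 0.3098.
σ_h = K_a γ z = 0.3098 × 129.4 × 7.0 = 280.6 psf.

281 psf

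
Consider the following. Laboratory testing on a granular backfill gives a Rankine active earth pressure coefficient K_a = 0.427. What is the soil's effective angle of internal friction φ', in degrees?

23.7°

K_a = tan²(45° − φ/2) ⇒ 45° − φ/2 = arctan(√0.427) = 33.16°.
φ = 2(45° − 33.16°) = 23.67°.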